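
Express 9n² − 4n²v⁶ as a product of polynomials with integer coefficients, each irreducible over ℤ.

−n²(2v³ + 3)(2v³ − 3)

Every term has a factor of n²; factoring it out leaves −4v⁶ + 9.
Recognize a difference of squares with the parts 3 and 2v³.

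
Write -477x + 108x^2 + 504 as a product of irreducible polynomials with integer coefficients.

9(3x - 8)(4x - 7)

Pull out the common factor 9, then factor the remaining trinomial.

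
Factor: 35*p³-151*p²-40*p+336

Trying the rational-root candidates, p = 4 is a root, so (p-4) divides it; the quotient is 35*p²-11*p-84.
The remaining quadratic factors as (7*p-12)(5*p+7).

(5*p+7)*(7*p-12)*(p-4)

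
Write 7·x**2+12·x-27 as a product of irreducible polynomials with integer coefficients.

Need a pair with product 7·(-27) = -189 and sum 12: that's -9 and 21.
Split the middle term: 7·x**2-9·x + 21·x-27 = x·(7·x-9) + 3·(7·x-9).

(7·x-9)·(x+3)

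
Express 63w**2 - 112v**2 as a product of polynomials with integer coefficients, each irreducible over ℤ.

7(3w - 4v)(3w + 4v)

Every term has a factor of 7. Then 9w**2 - 16v**2 = (3w)² − (4v)².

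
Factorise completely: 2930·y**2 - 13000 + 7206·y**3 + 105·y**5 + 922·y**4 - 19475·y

Trying the rational-root candidates, y = -5/3 is a root, giving the factor (3·y + 5) and quotient 35·y**4 + 249·y**3 + 1987·y**2 - 2335·y - 2600.
Continuing, y = -5/7 is a root, giving the factor (7·y + 5) and quotient 5·y**3 + 32·y**2 + 261·y - 520.
Continuing, y = 8/5 is a root, so (5·y - 8) divides it; the quotient is y**2 + 8·y + 65.
The quadratic y**2 + 8·y + 65 has discriminant -196 < 0 and is irreducible over ℤ.

(3·y + 5)·(5·y - 8)·(7·y + 5)·(y**2 + 8·y + 65)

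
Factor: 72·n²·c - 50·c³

2·c·(6·n - 5·c)·(6·n + 5·c)

Every term has a factor of 2·c. Then 36·n² - 25·c² = (6·n)² − (5·c)².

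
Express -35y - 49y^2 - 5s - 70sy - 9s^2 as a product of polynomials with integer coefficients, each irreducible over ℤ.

Group: -9s(s + 7y) + (-7y - 5)(s + 7y); both groups contain (s + 7y).

-(9s + 7y + 5)(s + 7y)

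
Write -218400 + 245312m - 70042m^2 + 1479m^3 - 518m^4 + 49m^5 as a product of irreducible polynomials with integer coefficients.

Testing divisors of the constant over divisors of the leading coefficient, m = 13/7 is a root, so (7m - 13) is a factor; dividing leaves 7m^4 - 61m^3 + 98m^2 - 9824m + 16800.
Continuing, m = 14 is a root, giving the factor (m - 14) and quotient 7m^3 + 37m^2 + 616m - 1200.
Continuing, m = 12/7 is a root, so (7m - 12) is a factor; dividing leaves m^2 + 7m + 100.
The quadratic m^2 + 7m + 100 has discriminant -351 < 0 and is irreducible over ℤ.

(7m - 12)(7m - 13)(m - 14)(m^2 + 7m + 100)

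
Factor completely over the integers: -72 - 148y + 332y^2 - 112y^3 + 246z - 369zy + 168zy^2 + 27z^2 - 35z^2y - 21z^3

Group: 3z(-7z^2 - 21zy + 30z + 28y^2 - 20y - 8) + (-4y + 9)(-7z^2 - 21zy + 30z + 28y^2 - 20y - 8); both groups contain (-7z^2 - 21zy + 30z + 28y^2 - 20y - 8), so (3z - 4y + 9) is a factor with cofactor -7z^2 - 21zy + 30z + 28y^2 - 20y - 8.
The cofactor groups again: -7z^2 - 21zy + 30z + 28y^2 - 20y - 8 = -z(7z - 7y - 2) + (-4y + 4)(7z - 7y - 2); both groups contain (7z - 7y - 2), giving -(z + 4y - 4)(7z - 7y - 2).

-(3z - 4y + 9)(7z - 7y - 2)(z + 4y - 4)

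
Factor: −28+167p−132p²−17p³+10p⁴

(2p+7)(5p−1)(p−1)(p−4)

Testing divisors of the constant over divisors of the leading coefficient, p = 1/5 is a root, so (5p−1) divides it; the quotient is 2p³−3p²−27p+28.
Continuing, p = 4 is a root, so (p−4) divides it; the quotient is 2p²+5p−7.
The remaining quadratic factors as (p−1)(2p+7).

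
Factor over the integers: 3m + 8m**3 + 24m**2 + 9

(m + 3)(8m**2 + 3)

Group as (8m**3 + 3m) + (24m**2 + 9) = m(8m**2 + 3) + 3(8m**2 + 3).
Both groups share the factor (8m**2 + 3).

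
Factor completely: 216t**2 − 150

6(6t + 5)(6t − 5)

Every term has a factor of 6. Then 36t**2 − 25 = (6t)² − (5)².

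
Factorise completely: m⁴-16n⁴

(m+2n)(m-2n)(m²+4n²)

Write as (m²)² − (4n²)², then factor m²-4n² once more.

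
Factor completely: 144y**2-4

Pull out the common factor 4; 36y**2-1 is a difference of squares.

4(6y+1)(6y-1)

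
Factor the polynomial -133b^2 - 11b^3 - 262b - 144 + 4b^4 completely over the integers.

(4b + 9)(b + 1)(b + 2)(b - 8)

Trying the rational-root candidates, b = -9/4 is a root, so (4b + 9) divides it; the quotient is b^3 - 5b^2 - 22b - 16.
Next, b = 8 is a root, so (b - 8) is a factor; dividing leaves b^2 + 3b + 2.
The remaining quadratic factors as (b + 2)(b + 1).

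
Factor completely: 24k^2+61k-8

(3k+8)(8k-1)

Need a pair with product 24·(-8) = -192 and sum 61: that's 64 and -3.
Split the middle term: 24k^2+64k - 3k-8 = 8k(3k+8) - (3k+8).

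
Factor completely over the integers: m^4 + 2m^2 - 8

(m^2 + 4)(m^2 - 2)

Substitute u = m^2 to get a quadratic in u, then factor.
m^2 - 2 is irreducible over ℤ (2 is not a perfect square).
m^2 + 4 is irreducible over ℤ (sum of squares).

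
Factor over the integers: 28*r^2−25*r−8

(4*r+1)*(7*r−8)

Need a pair with product 28·(−8) = −224 and sum −25: that's 7 and −32.
Split the middle term: 28*r^2+7*r − 32*r−8 = 7*r*(4*r+1) − 8*(4*r+1).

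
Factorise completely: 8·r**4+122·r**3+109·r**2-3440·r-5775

Testing divisors of the constant over divisors of the leading coefficient, r = -7/4 is a root, so (4·r+7) divides it; the quotient is 2·r**3+27·r**2-20·r-825.
Next, r = -15/2 is a root, so (2·r+15) is a factor; dividing leaves r**2+6·r-55.
The remaining quadratic factors as (r+11)(r-5).

(2·r+15)·(4·r+7)·(r+11)·(r-5)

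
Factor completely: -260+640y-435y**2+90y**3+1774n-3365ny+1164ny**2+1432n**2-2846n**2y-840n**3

-(14n-6y+13)(15n+y-2)(4n+15y-10)

Group: 4n(-210n**2+76ny-167n+6y**2-25y+26) + (15y-10)(-210n**2+76ny-167n+6y**2-25y+26); both groups contain (-210n**2+76ny-167n+6y**2-25y+26), so (4n+15y-10) is a factor with cofactor -210n**2+76ny-167n+6y**2-25y+26.
The cofactor groups again: -210n**2+76ny-167n+6y**2-25y+26 = -14n(15n+y-2) + (6y-13)(15n+y-2); both groups contain (15n+y-2), giving -(14n-6y+13)(15n+y-2).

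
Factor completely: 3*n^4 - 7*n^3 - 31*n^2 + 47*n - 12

Trying the rational-root candidates, n = 1/3 is a root, so (3*n - 1) divides it; the quotient is n^3 - 2*n^2 - 11*n + 12.
Continuing, n = -3 is a root, so (n + 3) is a factor; dividing leaves n^2 - 5*n + 4.
The remaining quadratic factors as (n - 1)(n - 4).

(3*n - 1)*(n + 3)*(n - 1)*(n - 4)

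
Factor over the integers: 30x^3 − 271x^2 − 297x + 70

Trying the rational-root candidates, x = −7/6 is a root, giving the factor (6x + 7) and quotient 5x^2 − 51x + 10.
The remaining quadratic factors as (5x − 1)(x − 10).

(5x − 1)(6x + 7)(x − 10)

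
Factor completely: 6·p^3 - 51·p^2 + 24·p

3·p·(2·p - 1)·(p - 8)

Pull out the common factor 3·p, then factor the remaining trinomial.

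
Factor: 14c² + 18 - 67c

Need a pair with product 14·18 = 252 and sum -67: that's -4 and -63.
Split the middle term: 14c² - 4c - 63c + 18 = 2c(7c - 2) - 9(7c - 2).

(2c - 9)(7c - 2)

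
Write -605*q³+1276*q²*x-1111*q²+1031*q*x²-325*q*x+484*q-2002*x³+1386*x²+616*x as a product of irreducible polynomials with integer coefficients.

-(11*q+14*x)*(11*q-13*x-4)*(5*q-11*x+11)

Group: 11*q*(-55*q²+51*q*x-121*q+154*x²-154*x) + (-13*x-4)*(-55*q²+51*q*x-121*q+154*x²-154*x); both groups contain (-55*q²+51*q*x-121*q+154*x²-154*x), so (11*q-13*x-4) is a factor with cofactor -55*q²+51*q*x-121*q+154*x²-154*x.
The cofactor groups again: -55*q²+51*q*x-121*q+154*x²-154*x = -5*q*(11*q+14*x) + (11*x-11)*(11*q+14*x); both groups contain (11*q+14*x), giving -(5*q-11*x+11)*(11*q+14*x).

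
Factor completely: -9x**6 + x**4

-x**4(3x + 1)(3x - 1)

Every term has a factor of x**4; factoring it out leaves -9x**2 + 1.
Recognize a difference of squares with the parts 1 and 3x.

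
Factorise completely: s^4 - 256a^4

Difference of squares twice: with A = s and B = 4a, A⁴ − B⁴ = (A² − B²)(A² + B²), and A² − B² factors again.

(s - 4a)(s + 4a)(s^2 + 16a^2)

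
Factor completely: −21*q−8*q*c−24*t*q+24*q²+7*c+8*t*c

−(8*t−8*q+7)*(3*q−c)

Group: −3*q*(8*t−8*q+7) + c*(8*t−8*q+7); both groups contain (8*t−8*q+7).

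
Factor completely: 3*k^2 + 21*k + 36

Pull out the common factor 3, then factor the remaining trinomial.

3*(k + 3)*(k + 4)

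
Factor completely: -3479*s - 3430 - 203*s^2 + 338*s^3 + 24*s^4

Trying the rational-root candidates, s = -7/3 is a root, so (3*s + 7) is a factor; dividing leaves 8*s^3 + 94*s^2 - 287*s - 490.
Continuing, s = -5/4 is a root, so (4*s + 5) divides it; the quotient is 2*s^2 + 21*s - 98.
The remaining quadratic factors as (s + 14)(2*s - 7).

(2*s - 7)*(3*s + 7)*(4*s + 5)*(s + 14)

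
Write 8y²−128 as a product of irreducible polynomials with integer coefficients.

Pull out the common factor 8; y²−16 is a difference of squares.

8(y+4)(y−4)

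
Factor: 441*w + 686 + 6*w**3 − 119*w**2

(6*w + 7)*(w − 14)*(w − 7)

Among the possible rational roots, w = −7/6 is a root, so (6*w + 7) is a factor; dividing leaves w**2 − 21*w + 98.
The remaining quadratic factors as (w − 7)(w − 14).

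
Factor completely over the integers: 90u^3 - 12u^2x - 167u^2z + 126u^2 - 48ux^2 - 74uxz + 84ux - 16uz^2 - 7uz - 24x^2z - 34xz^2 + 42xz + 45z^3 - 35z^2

Group: 9u(10u^2 - 8ux - 13uz + 14u - 4xz - 9z^2 + 7z) + (6x - 5z)(10u^2 - 8ux - 13uz + 14u - 4xz - 9z^2 + 7z); both groups contain (10u^2 - 8ux - 13uz + 14u - 4xz - 9z^2 + 7z), so (9u + 6x - 5z) is a factor with cofactor 10u^2 - 8ux - 13uz + 14u - 4xz - 9z^2 + 7z.
The cofactor groups again: 10u^2 - 8ux - 13uz + 14u - 4xz - 9z^2 + 7z = 2u(5u - 4x - 9z + 7) + z(5u - 4x - 9z + 7); both groups contain (5u - 4x - 9z + 7), giving (2u + z)(5u - 4x - 9z + 7).

(2u + z)(5u - 4x - 9z + 7)(9u + 6x - 5z)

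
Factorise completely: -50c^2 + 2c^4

Pull out the common factor 2c^2; c^2 - 25 is a difference of squares.

2c^2(c + 5)(c - 5)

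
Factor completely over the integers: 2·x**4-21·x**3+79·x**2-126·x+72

(2·x-3)·(x-2)·(x-3)·(x-4)

Trying the rational-root candidates, x = 2 is a root, so (x-2) divides it; the quotient is 2·x**3-17·x**2+45·x-36.
Then x = 3 is a root, so (x-3) divides it; the quotient is 2·x**2-11·x+12.
The remaining quadratic factors as (x-4)(2·x-3).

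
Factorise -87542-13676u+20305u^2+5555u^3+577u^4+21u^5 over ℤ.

(3u+7)(7u-13)(u+13)(u^2+14u+74)

Trying the rational-root candidates, u = 13/7 is a root, so (7u-13) is a factor; dividing leaves 3u^4+88u^3+957u^2+4678u+6734.
Then u = -7/3 is a root, so (3u+7) is a factor; dividing leaves u^3+27u^2+256u+962.
Next, u = -13 is a root, so (u+13) divides it; the quotient is u^2+14u+74.
The quadratic u^2+14u+74 has discriminant -100 < 0 and is irreducible over ℤ.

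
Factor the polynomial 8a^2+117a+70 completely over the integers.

(8a+5)(a+14)

Need a pair with product 8·70 = 560 and sum 117: that's 112 and 5.
Split the middle term: 8a^2+112a + 5a+70 = 8a(a+14) + 5(a+14).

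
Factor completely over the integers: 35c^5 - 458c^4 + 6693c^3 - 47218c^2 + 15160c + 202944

Trying the rational-root candidates, c = -12/7 is a root, so (7c + 12) is a factor; dividing leaves 5c^4 - 74c^3 + 1083c^2 - 8602c + 16912.
Continuing, c = 14/5 is a root, giving the factor (5c - 14) and quotient c^3 - 12c^2 + 183c - 1208.
Then c = 8 is a root, so (c - 8) is a factor; dividing leaves c^2 - 4c + 151.
The quadratic c^2 - 4c + 151 has discriminant -588 < 0 and is irreducible over ℤ.

(5c - 14)(7c + 12)(c - 8)(c^2 - 4c + 151)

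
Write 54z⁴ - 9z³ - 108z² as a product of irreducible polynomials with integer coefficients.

Pull out the common factor 9z², then factor the remaining trinomial.

9z²(2z - 3)(3z + 4)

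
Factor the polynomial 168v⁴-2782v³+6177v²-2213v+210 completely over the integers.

(4v-1)(6v-1)(7v-15)(v-14)

Trying the rational-root candidates, v = 1/4 is a root, giving the factor (4v-1) and quotient 42v³-685v²+1373v-210.
Then v = 14 is a root, so (v-14) divides it; the quotient is 42v²-97v+15.
The remaining quadratic factors as (6v-1)(7v-15).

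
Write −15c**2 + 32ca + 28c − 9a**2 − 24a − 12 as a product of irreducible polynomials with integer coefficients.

−(5c − 9a − 6)(3c − a − 2)

Group: −3c(5c − 9a − 6) + (a + 2)(5c − 9a − 6); both groups contain (5c − 9a − 6).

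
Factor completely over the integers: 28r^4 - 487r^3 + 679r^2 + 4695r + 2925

Among the possible rational roots, r = -3/4 is a root, giving the factor (4r + 3) and quotient 7r^3 - 127r^2 + 265r + 975.
Next, r = -13/7 is a root, so (7r + 13) is a factor; dividing leaves r^2 - 20r + 75.
The remaining quadratic factors as (r - 5)(r - 15).

(4r + 3)(7r + 13)(r - 15)(r - 5)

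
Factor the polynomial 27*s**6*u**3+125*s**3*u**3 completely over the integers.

s**3*u**3*(3*s+5)*(9*s**2−15*s+25)

Factor out s**3*u**3 first: what remains is 27*s**3+125.
Recognize a sum of cubes with the parts 3*s and 5.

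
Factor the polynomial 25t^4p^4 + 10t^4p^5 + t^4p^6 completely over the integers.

Factor out t^4p^4 first: what remains is p^2 + 10p + 25.
Recognize a perfect-square trinomial with the parts 5 and p.

p^4t^4(p + 5)^2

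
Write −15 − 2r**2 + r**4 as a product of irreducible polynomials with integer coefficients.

Substitute u = r**2 to get a quadratic in u, then factor.
r**2 − 5 is irreducible over ℤ (5 is not a perfect square).
r**2 + 3 is irreducible over ℤ (always positive, so no real roots).

(r**2 + 3)(r**2 − 5)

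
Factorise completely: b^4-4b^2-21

Substitute u = b^2 to get a quadratic in u, then factor.
b^2-7 is irreducible over ℤ (7 is not a perfect square).
b^2+3 is irreducible over ℤ (always positive, so no real roots).

(b^2+3)(b^2-7)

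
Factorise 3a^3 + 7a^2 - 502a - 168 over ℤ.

(3a + 1)(a + 14)(a - 12)

Testing divisors of the constant over divisors of the leading coefficient, a = -14 is a root, giving the factor (a + 14) and quotient 3a^2 - 35a - 12.
The remaining quadratic factors as (a - 12)(3a + 1).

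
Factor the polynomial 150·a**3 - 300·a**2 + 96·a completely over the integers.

Pull out the common factor 6·a, then factor the remaining trinomial.

6·a·(5·a - 2)·(5·a - 8)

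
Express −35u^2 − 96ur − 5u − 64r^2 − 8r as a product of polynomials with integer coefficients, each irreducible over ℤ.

−(5u + 8r)(7u + 8r + 1)

Group: −7u(5u + 8r) + (−8r − 1)(5u + 8r); both groups contain (5u + 8r).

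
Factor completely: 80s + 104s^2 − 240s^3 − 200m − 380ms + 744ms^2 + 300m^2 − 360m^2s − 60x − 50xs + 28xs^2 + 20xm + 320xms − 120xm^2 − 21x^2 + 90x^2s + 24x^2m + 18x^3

(3x − 6m + 10s + 4)(3x + 10m − 4s)(2x + 6s − 5)

Group: 2x(9x^2 + 12xm + 18xs + 12x − 60m^2 + 124ms + 40m − 40s^2 − 16s) + (6s − 5)(9x^2 + 12xm + 18xs + 12x − 60m^2 + 124ms + 40m − 40s^2 − 16s); both groups contain (9x^2 + 12xm + 18xs + 12x − 60m^2 + 124ms + 40m − 40s^2 − 16s), so (2x + 6s − 5) is a factor with cofactor 9x^2 + 12xm + 18xs + 12x − 60m^2 + 124ms + 40m − 40s^2 − 16s.
The cofactor groups again: 9x^2 + 12xm + 18xs + 12x − 60m^2 + 124ms + 40m − 40s^2 − 16s = 3x(3x − 6m + 10s + 4) + (10m − 4s)(3x − 6m + 10s + 4); both groups contain (3x − 6m + 10s + 4), giving (3x + 10m − 4s)(3x − 6m + 10s + 4).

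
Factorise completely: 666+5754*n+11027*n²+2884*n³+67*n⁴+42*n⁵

(6*n+1)*(7*n+3)*(n+3)*(n²−2*n+74)

By the rational root theorem, n = −3/7 is a root, so (7*n+3) divides it; the quotient is 6*n⁴+7*n³+409*n²+1400*n+222.
Next, n = −1/6 is a root, so (6*n+1) is a factor; dividing leaves n³+n²+68*n+222.
Continuing, n = −3 is a root, so (n+3) is a factor; dividing leaves n²−2*n+74.
The quadratic n²−2*n+74 has discriminant −292 < 0 and is irreducible over ℤ.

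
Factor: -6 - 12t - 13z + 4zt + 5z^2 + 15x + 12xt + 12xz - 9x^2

-(3x - 5z - 4t - 2)(3x + z - 3)

Group: -3x(3x + z - 3) + (5z + 4t + 2)(3x + z - 3); both groups contain (3x + z - 3).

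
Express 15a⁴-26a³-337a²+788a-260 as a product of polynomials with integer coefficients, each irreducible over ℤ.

(3a-13)(5a-2)(a+5)(a-2)

Trying the rational-root candidates, a = -5 is a root, so (a+5) is a factor; dividing leaves 15a³-101a²+168a-52.
Then a = 2/5 is a root, giving the factor (5a-2) and quotient 3a²-19a+26.
The remaining quadratic factors as (a-2)(3a-13).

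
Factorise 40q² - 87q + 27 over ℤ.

Need a pair with product 40·27 = 1080 and sum -87: that's -72 and -15.
Split the middle term: 40q² - 72q - 15q + 27 = 8q(5q - 9) - 3(5q - 9).

(5q - 9)(8q - 3)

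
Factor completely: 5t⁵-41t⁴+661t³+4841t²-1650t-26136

(5t-11)(t+3)(t+4)(t²-13t+198)

Among the possible rational roots, t = -4 is a root, so (t+4) divides it; the quotient is 5t⁴-61t³+905t²+1221t-6534.
Next, t = 11/5 is a root, so (5t-11) divides it; the quotient is t³-10t²+159t+594.
Continuing, t = -3 is a root, giving the factor (t+3) and quotient t²-13t+198.
The quadratic t²-13t+198 has discriminant -623 < 0 and is irreducible over ℤ.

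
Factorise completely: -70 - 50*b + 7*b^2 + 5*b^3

(5*b + 7)*(b^2 - 10)

Group as (5*b^3 - 50*b) + (7*b^2 - 70) = 5*b*(b^2 - 10) + 7*(b^2 - 10).
Both groups share the factor (b^2 - 10).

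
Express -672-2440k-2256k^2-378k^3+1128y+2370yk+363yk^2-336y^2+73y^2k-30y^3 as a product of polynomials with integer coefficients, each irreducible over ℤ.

-(15y-14k-12)(2y-9k-4)(y+3k+14)

Group: y(-30y^2+163yk+84y-126k^2-164k-48) + (3k+14)(-30y^2+163yk+84y-126k^2-164k-48); both groups contain (-30y^2+163yk+84y-126k^2-164k-48), so (y+3k+14) is a factor with cofactor -30y^2+163yk+84y-126k^2-164k-48.
The cofactor groups again: -30y^2+163yk+84y-126k^2-164k-48 = -15y(2y-9k-4) + (14k+12)(2y-9k-4); both groups contain (2y-9k-4), giving -(15y-14k-12)(2y-9k-4).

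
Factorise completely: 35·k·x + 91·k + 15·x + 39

(5·x + 13)·(7·k + 3)

Group as (35·k·x + 91·k) + (15·x + 39) = 7·k·(5·x + 13) + 3·(5·x + 13).
Both groups share the factor (5·x + 13).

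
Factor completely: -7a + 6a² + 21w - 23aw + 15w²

(6a - 5w - 7)(a - 3w)

Group: a(6a - 5w - 7) - 3w(6a - 5w - 7); both groups contain (6a - 5w - 7).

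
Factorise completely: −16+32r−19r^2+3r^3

By the rational root theorem, r = 1 is a root, giving the factor (r−1) and quotient 3r^2−16r+16.
The remaining quadratic factors as (r−4)(3r−4).

(3r−4)(r−1)(r−4)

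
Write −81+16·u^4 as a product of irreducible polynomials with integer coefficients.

(2·u)⁴ − (3)⁴ = ((2·u)² − (3)²)((2·u)² + (3)²); the first factor splits again, the second (4·u^2+9) is irreducible.

(2·u+3)·(2·u−3)·(4·u^2+9)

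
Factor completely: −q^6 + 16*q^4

Every term has a factor of q^4; factoring it out leaves −q^2 + 16.
Recognize a difference of squares with the parts 4 and q.

−q^4*(q + 4)*(q − 4)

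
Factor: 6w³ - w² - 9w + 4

(2w - 1)(3w + 4)(w - 1)

Among the possible rational roots, w = 1 is a root, so (w - 1) is a factor; dividing leaves 6w² + 5w - 4.
The remaining quadratic factors as (2w - 1)(3w + 4).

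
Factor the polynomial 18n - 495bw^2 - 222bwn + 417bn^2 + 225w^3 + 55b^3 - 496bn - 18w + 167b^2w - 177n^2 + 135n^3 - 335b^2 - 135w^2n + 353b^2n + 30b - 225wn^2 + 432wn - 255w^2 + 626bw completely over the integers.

(11b - 15w + 9n - 1)(5b - 3w + 3n)(b + 5w + 5n - 6)

Group: b(55b^2 - 108bw + 78bn - 5b + 45w^2 - 72wn + 3w + 27n^2 - 3n) + (5w + 5n - 6)(55b^2 - 108bw + 78bn - 5b + 45w^2 - 72wn + 3w + 27n^2 - 3n); both groups contain (55b^2 - 108bw + 78bn - 5b + 45w^2 - 72wn + 3w + 27n^2 - 3n), so (b + 5w + 5n - 6) is a factor with cofactor 55b^2 - 108bw + 78bn - 5b + 45w^2 - 72wn + 3w + 27n^2 - 3n.
The cofactor groups again: 55b^2 - 108bw + 78bn - 5b + 45w^2 - 72wn + 3w + 27n^2 - 3n = 11b(5b - 3w + 3n) + (-15w + 9n - 1)(5b - 3w + 3n); both groups contain (5b - 3w + 3n), giving (11b - 15w + 9n - 1)(5b - 3w + 3n).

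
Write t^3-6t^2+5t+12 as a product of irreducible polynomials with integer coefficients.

(t+1)(t-3)(t-4)

Among the possible rational roots, t = 3 is a root, giving the factor (t-3) and quotient t^2-3t-4.
The remaining quadratic factors as (t+1)(t-4).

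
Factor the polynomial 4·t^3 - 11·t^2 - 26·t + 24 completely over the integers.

(4·t - 3)·(t + 2)·(t - 4)

Trying the rational-root candidates, t = 3/4 is a root, so (4·t - 3) is a factor; dividing leaves t^2 - 2·t - 8.
The remaining quadratic factors as (t - 4)(t + 2).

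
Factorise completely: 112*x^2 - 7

Every term has a factor of 7. Then 16*x^2 - 1 = (4*x)² − (1)².

7*(4*x + 1)*(4*x - 1)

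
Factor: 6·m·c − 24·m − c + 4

(6·m − 1)·(c − 4)

Group as (6·m·c − 24·m) + (−c + 4) = 6·m·(c − 4) − (c − 4).
Both groups share the factor (c − 4).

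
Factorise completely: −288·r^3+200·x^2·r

Pull out the common factor 8·r; 25·x^2−36·r^2 is a difference of squares.

8·r·(5·x−6·r)·(5·x+6·r)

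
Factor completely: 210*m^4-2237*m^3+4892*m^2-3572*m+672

By the rational root theorem, m = 6/5 is a root, giving the factor (5*m-6) and quotient 42*m^3-397*m^2+502*m-112.
Continuing, m = 7/6 is a root, so (6*m-7) is a factor; dividing leaves 7*m^2-58*m+16.
The remaining quadratic factors as (m-8)(7*m-2).

(5*m-6)*(6*m-7)*(7*m-2)*(m-8)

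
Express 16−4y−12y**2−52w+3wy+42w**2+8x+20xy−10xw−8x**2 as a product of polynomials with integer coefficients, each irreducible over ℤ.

−(4x−7w−4y+4)(2x+6w−3y−4)

Group: −4x(2x+6w−3y−4) + (7w+4y−4)(2x+6w−3y−4); both groups contain (2x+6w−3y−4).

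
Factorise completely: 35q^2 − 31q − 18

(5q + 2)(7q − 9)

Need a pair with product 35·(−18) = −630 and sum −31: that's 14 and −45.
Split the middle term: 35q^2 + 14q − 45q − 18 = 7q(5q + 2) − 9(5q + 2).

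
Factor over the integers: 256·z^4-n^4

(4·z-n)·(4·z+n)·(16·z^2+n^2)

Write as (16·z^2)² − (n^2)², then factor 16·z^2-n^2 once more.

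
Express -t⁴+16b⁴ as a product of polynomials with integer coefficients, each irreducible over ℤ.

(2b)⁴ − (t)⁴ = ((2b)² − (t)²)((2b)² + (t)²); the first factor splits again, the second (4b²+t²) is irreducible.

(2b+t)(2b-t)(4b²+t²)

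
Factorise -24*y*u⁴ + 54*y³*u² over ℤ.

6*u²*y*(3*y - 2*u)*(3*y + 2*u)

Every term has a factor of 6*y*u². Then 9*y² - 4*u² = (3*y)² − (2*u)².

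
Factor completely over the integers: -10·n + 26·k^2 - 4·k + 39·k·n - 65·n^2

Group: 2·k·(13·k - 13·n - 2) + 5·n·(13·k - 13·n - 2); both groups contain (13·k - 13·n - 2).

(13·k - 13·n - 2)·(2·k + 5·n)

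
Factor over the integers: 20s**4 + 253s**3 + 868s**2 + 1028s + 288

(4s + 9)(5s + 2)(s + 2)(s + 8)

Trying the rational-root candidates, s = -9/4 is a root, giving the factor (4s + 9) and quotient 5s**3 + 52s**2 + 100s + 32.
Next, s = -8 is a root, giving the factor (s + 8) and quotient 5s**2 + 12s + 4.
The remaining quadratic factors as (5s + 2)(s + 2).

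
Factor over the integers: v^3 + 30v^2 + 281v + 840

(v + 15)(v + 7)(v + 8)

Trying the rational-root candidates, v = −7 is a root, so (v + 7) is a factor; dividing leaves v^2 + 23v + 120.
The remaining quadratic factors as (v + 15)(v + 8).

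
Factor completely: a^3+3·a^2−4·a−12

Trying the rational-root candidates, a = −3 is a root, giving the factor (a+3) and quotient a^2−4.
The remaining quadratic factors as (a+2)(a−2).

(a+2)·(a+3)·(a−2)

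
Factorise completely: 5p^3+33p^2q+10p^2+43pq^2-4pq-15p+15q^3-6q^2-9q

(5p+3q)(p+5q+3)(p+q-1)

Group: 5p(p^2+6pq+2p+5q^2-2q-3) + 3q(p^2+6pq+2p+5q^2-2q-3); both groups contain (p^2+6pq+2p+5q^2-2q-3), so (5p+3q) is a factor with cofactor p^2+6pq+2p+5q^2-2q-3.
The cofactor groups again: p^2+6pq+2p+5q^2-2q-3 = p(p+q-1) + (5q+3)(p+q-1); both groups contain (p+q-1), giving (p+5q+3)(p+q-1).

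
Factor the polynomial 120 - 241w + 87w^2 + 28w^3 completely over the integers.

By the rational root theorem, w = 8/7 is a root, so (7w - 8) is a factor; dividing leaves 4w^2 + 17w - 15.
The remaining quadratic factors as (4w - 3)(w + 5).

(4w - 3)(7w - 8)(w + 5)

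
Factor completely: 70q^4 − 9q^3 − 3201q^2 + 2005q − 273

(2q − 13)(5q − 1)(7q − 3)(q + 7)

Testing divisors of the constant over divisors of the leading coefficient, q = 13/2 is a root, so (2q − 13) is a factor; dividing leaves 35q^3 + 223q^2 − 151q + 21.
Continuing, q = 3/7 is a root, giving the factor (7q − 3) and quotient 5q^2 + 34q − 7.
The remaining quadratic factors as (q + 7)(5q − 1).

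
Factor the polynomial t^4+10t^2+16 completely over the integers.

(t^2+2)(t^2+8)

Substitute u = t^2 to get a quadratic in u, then factor.
t^2+8 is irreducible over ℤ (always positive, so no real roots).
t^2+2 is irreducible over ℤ (always positive, so no real roots).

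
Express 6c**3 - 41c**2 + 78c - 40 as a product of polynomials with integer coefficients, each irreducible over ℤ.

(6c - 5)(c - 2)(c - 4)

Among the possible rational roots, c = 4 is a root, giving the factor (c - 4) and quotient 6c**2 - 17c + 10.
The remaining quadratic factors as (c - 2)(6c - 5).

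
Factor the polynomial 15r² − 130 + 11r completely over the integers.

(3r + 10)(5r − 13)

Need a pair with product 15·(−130) = −1950 and sum 11: that's −39 and 50.
Split the middle term: 15r² − 39r + 50r − 130 = 3r(5r − 13) + 10(5r − 13).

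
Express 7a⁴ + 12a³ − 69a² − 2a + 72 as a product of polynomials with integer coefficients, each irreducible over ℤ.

(7a − 9)(a + 1)(a + 4)(a − 2)

By the rational root theorem, a = 9/7 is a root, so (7a − 9) divides it; the quotient is a³ + 3a² − 6a − 8.
Then a = 2 is a root, so (a − 2) divides it; the quotient is a² + 5a + 4.
The remaining quadratic factors as (a + 1)(a + 4).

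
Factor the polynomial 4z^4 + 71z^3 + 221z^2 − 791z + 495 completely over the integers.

(4z − 5)(z + 11)(z + 9)(z − 1)

Among the possible rational roots, z = −9 is a root, so (z + 9) divides it; the quotient is 4z^3 + 35z^2 − 94z + 55.
Then z = 1 is a root, giving the factor (z − 1) and quotient 4z^2 + 39z − 55.
The remaining quadratic factors as (4z − 5)(z + 11).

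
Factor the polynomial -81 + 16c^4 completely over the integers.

(2c + 3)(2c - 3)(4c^2 + 9)

Write as (4c^2)² − (9)², then factor 4c^2 - 9 once more.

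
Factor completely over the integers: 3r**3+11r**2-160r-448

(3r+8)(r+8)(r-7)

Among the possible rational roots, r = -8/3 is a root, so (3r+8) is a factor; dividing leaves r**2+r-56.
The remaining quadratic factors as (r+8)(r-7).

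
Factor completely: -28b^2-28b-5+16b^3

(2b+1)(2b-5)(4b+1)

Trying the rational-root candidates, b = 5/2 is a root, giving the factor (2b-5) and quotient 8b^2+6b+1.
The remaining quadratic factors as (2b+1)(4b+1).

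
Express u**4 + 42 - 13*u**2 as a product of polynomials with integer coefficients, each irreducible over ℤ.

Substitute w = u**2 to get a quadratic in w, then factor.
u**2 - 7 is irreducible over ℤ (7 is not a perfect square).
u**2 - 6 is irreducible over ℤ (6 is not a perfect square).

(u**2 - 6)*(u**2 - 7)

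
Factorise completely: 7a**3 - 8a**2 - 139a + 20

(7a - 1)(a + 4)(a - 5)

Among the possible rational roots, a = 1/7 is a root, so (7a - 1) divides it; the quotient is a**2 - a - 20.
The remaining quadratic factors as (a + 4)(a - 5).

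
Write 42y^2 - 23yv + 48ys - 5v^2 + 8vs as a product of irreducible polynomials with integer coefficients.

Group: 6y(7y - 5v + 8s) + v(7y - 5v + 8s); both groups contain (7y - 5v + 8s).

(7y - 5v + 8s)(6y + v)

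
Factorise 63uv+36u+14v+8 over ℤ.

Group as (63uv+36u) + (14v+8) = 9u(7v+4) + 2(7v+4).
Both groups share the factor (7v+4).

(7v+4)(9u+2)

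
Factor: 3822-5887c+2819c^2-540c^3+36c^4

(2c-7)(3c-13)(6c-7)(c-6)

By the rational root theorem, c = 13/3 is a root, so (3c-13) divides it; the quotient is 12c^3-128c^2+385c-294.
Then c = 6 is a root, giving the factor (c-6) and quotient 12c^2-56c+49.
The remaining quadratic factors as (6c-7)(2c-7).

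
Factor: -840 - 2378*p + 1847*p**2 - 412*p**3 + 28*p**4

(2*p - 15)*(2*p - 7)*(7*p + 2)*(p - 4)

Among the possible rational roots, p = -2/7 is a root, so (7*p + 2) is a factor; dividing leaves 4*p**3 - 60*p**2 + 281*p - 420.
Then p = 7/2 is a root, so (2*p - 7) is a factor; dividing leaves 2*p**2 - 23*p + 60.
The remaining quadratic factors as (2*p - 15)(p - 4).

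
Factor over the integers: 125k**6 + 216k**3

k**3(5k + 6)(25k**2 − 30k + 36)

Every term has a factor of k**3; factoring it out leaves 125k**3 + 216.
Recognize a sum of cubes with the parts 6 and 5k.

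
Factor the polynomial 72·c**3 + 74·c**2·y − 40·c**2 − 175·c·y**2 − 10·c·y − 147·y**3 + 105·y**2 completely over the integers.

(2·c − 3·y)·(4·c + 7·y)·(9·c + 7·y − 5)

Group: 2·c·(36·c**2 + 91·c·y − 20·c + 49·y**2 − 35·y) − 3·y·(36·c**2 + 91·c·y − 20·c + 49·y**2 − 35·y); both groups contain (36·c**2 + 91·c·y − 20·c + 49·y**2 − 35·y), so (2·c − 3·y) is a factor with cofactor 36·c**2 + 91·c·y − 20·c + 49·y**2 − 35·y.
The cofactor groups again: 36·c**2 + 91·c·y − 20·c + 49·y**2 − 35·y = 9·c·(4·c + 7·y) + (7·y − 5)·(4·c + 7·y); both groups contain (4·c + 7·y), giving (9·c + 7·y − 5)·(4·c + 7·y).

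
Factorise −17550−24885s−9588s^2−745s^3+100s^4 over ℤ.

By the rational root theorem, s = 15 is a root, so (s−15) is a factor; dividing leaves 100s^3+755s^2+1737s+1170.
Continuing, s = −15/4 is a root, so (4s+15) divides it; the quotient is 25s^2+95s+78.
The remaining quadratic factors as (5s+6)(5s+13).

(4s+15)(5s+13)(5s+6)(s−15)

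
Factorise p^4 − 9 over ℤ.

(p^2 + 3)·(p^2 − 3)

Substitute u = p^2 to get a quadratic in u, then factor.
p^2 + 3 is irreducible over ℤ (always positive, so no real roots).
p^2 − 3 is irreducible over ℤ (3 is not a perfect square).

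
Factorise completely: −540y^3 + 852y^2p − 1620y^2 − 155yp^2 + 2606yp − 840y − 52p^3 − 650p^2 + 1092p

−(10y − 13p)(9y − 4p + 6)(6y + p + 14)

Group: 10y(−54y^2 + 15yp − 162y + 4p^2 + 50p − 84) − 13p(−54y^2 + 15yp − 162y + 4p^2 + 50p − 84); both groups contain (−54y^2 + 15yp − 162y + 4p^2 + 50p − 84), so (10y − 13p) is a factor with cofactor −54y^2 + 15yp − 162y + 4p^2 + 50p − 84.
The cofactor groups again: −54y^2 + 15yp − 162y + 4p^2 + 50p − 84 = −9y(6y + p + 14) + (4p − 6)(6y + p + 14); both groups contain (6y + p + 14), giving −(9y − 4p + 6)(6y + p + 14).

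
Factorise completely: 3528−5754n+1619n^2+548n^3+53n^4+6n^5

By the rational root theorem, n = 7/6 is a root, so (6n−7) divides it; the quotient is n^4+10n^3+103n^2+390n−504.
Continuing, n = 1 is a root, giving the factor (n−1) and quotient n^3+11n^2+114n+504.
Next, n = −6 is a root, so (n+6) is a factor; dividing leaves n^2+5n+84.
The quadratic n^2+5n+84 has discriminant −311 < 0 and is irreducible over ℤ.

(6n−7)(n+6)(n−1)(n^2+5n+84)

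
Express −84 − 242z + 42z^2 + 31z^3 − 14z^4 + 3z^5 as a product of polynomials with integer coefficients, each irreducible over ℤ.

By the rational root theorem, z = 3 is a root, giving the factor (z − 3) and quotient 3z^4 − 5z^3 + 16z^2 + 90z + 28.
Continuing, z = −1/3 is a root, so (3z + 1) is a factor; dividing leaves z^3 − 2z^2 + 6z + 28.
Next, z = −2 is a root, so (z + 2) divides it; the quotient is z^2 − 4z + 14.
The quadratic z^2 − 4z + 14 has discriminant −40 < 0 and is irreducible over ℤ.

(3z + 1)(z + 2)(z − 3)(z^2 − 4z + 14)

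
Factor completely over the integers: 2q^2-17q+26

(2q-13)(q-2)

Need a pair with product 2·26 = 52 and sum -17: that's -13 and -4.
Split the middle term: 2q^2-13q - 4q+26 = q(2q-13) - 2(2q-13).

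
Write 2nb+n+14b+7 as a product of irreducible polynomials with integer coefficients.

(2b+1)(n+7)

Group as (2nb+n) + (14b+7) = n(2b+1) + 7(2b+1).
Both groups share the factor (2b+1).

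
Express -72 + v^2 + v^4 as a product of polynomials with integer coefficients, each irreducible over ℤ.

Substitute u = v^2 to get a quadratic in u, then factor.
v^2 + 9 is irreducible over ℤ (sum of squares).
v^2 - 8 is irreducible over ℤ (8 is not a perfect square).

(v^2 + 9)(v^2 - 8)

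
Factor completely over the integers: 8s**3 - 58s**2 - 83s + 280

(2s + 5)(4s - 7)(s - 8)

Trying the rational-root candidates, s = 7/4 is a root, so (4s - 7) is a factor; dividing leaves 2s**2 - 11s - 40.
The remaining quadratic factors as (2s + 5)(s - 8).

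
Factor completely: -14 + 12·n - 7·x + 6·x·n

Group as (6·x·n - 7·x) + (12·n - 14) = x·(6·n - 7) + 2·(6·n - 7).
Both groups share the factor (6·n - 7).

(6·n - 7)·(x + 2)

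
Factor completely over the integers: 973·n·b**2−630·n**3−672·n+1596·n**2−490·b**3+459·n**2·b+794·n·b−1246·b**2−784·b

Group: 7·n·(−90·n**2−63·n·b+48·n+49·b**2+56·b) + (−10·b−14)·(−90·n**2−63·n·b+48·n+49·b**2+56·b); both groups contain (−90·n**2−63·n·b+48·n+49·b**2+56·b), so (7·n−10·b−14) is a factor with cofactor −90·n**2−63·n·b+48·n+49·b**2+56·b.
The cofactor groups again: −90·n**2−63·n·b+48·n+49·b**2+56·b = −15·n·(6·n+7·b) + (7·b+8)·(6·n+7·b); both groups contain (6·n+7·b), giving −(15·n−7·b−8)·(6·n+7·b).

−(7·n−10·b−14)·(15·n−7·b−8)·(6·n+7·b)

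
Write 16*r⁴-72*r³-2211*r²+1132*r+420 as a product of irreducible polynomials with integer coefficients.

(4*r+1)*(4*r-3)*(r+10)*(r-14)

Testing divisors of the constant over divisors of the leading coefficient, r = -10 is a root, so (r+10) divides it; the quotient is 16*r³-232*r²+109*r+42.
Then r = 3/4 is a root, giving the factor (4*r-3) and quotient 4*r²-55*r-14.
The remaining quadratic factors as (r-14)(4*r+1).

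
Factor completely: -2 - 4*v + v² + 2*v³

(2*v + 1)*(v² - 2)

Group as (2*v³ - 4*v) + (v² - 2) = 2*v*(v² - 2) + (v² - 2).
Both groups share the factor (v² - 2).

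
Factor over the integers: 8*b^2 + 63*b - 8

Need a pair with product 8·(-8) = -64 and sum 63: that's 64 and -1.
Split the middle term: 8*b^2 + 64*b - b - 8 = 8*b*(b + 8) - (b + 8).

(8*b - 1)*(b + 8)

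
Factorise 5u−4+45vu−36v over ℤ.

Group as (45vu−36v) + (5u−4) = 9v(5u−4) + (5u−4).
Both groups share the factor (5u−4).

(5u−4)(9v+1)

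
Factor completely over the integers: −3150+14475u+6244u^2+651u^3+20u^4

Testing divisors of the constant over divisors of the leading coefficient, u = −15/4 is a root, so (4u+15) is a factor; dividing leaves 5u^3+144u^2+1021u−210.
Then u = 1/5 is a root, so (5u−1) divides it; the quotient is u^2+29u+210.
The remaining quadratic factors as (u+15)(u+14).

(4u+15)(5u−1)(u+14)(u+15)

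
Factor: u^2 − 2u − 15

Two integers with product −15 and sum −2 are −5 and 3.

(u + 3)(u − 5)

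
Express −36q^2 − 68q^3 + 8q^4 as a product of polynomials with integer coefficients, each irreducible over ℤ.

4q^2(2q + 1)(q − 9)

Pull out the common factor 4q^2, then factor the remaining trinomial.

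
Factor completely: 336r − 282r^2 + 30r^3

6r(5r − 7)(r − 8)

Pull out the common factor 6r, then factor the remaining trinomial.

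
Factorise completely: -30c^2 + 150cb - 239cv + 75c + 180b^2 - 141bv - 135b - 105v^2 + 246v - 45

-(2c - 12b + 15v - 3)(15c + 15b + 7v - 15)

Group: -15c(2c - 12b + 15v - 3) + (-15b - 7v + 15)(2c - 12b + 15v - 3); both groups contain (2c - 12b + 15v - 3).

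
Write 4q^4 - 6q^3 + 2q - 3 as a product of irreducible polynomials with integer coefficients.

Group as (4q^4 + 2q) + (-6q^3 - 3) = 2q(2q^3 + 1) - 3(2q^3 + 1).
Both groups share the factor (2q^3 + 1).

(2q - 3)(2q^3 + 1)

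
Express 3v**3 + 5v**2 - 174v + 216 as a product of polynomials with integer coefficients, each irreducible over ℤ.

Trying the rational-root candidates, v = -9 is a root, so (v + 9) is a factor; dividing leaves 3v**2 - 22v + 24.
The remaining quadratic factors as (3v - 4)(v - 6).

(3v - 4)(v + 9)(v - 6)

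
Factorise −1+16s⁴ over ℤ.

Write as (4s²)² − (1)², then factor 4s²−1 once more.

(2s+1)(2s−1)(4s²+1)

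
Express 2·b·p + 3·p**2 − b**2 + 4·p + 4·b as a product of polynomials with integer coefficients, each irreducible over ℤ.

−(b + p)·(b − 3·p − 4)

Group: −b·(b − 3·p − 4) − p·(b − 3·p − 4); both groups contain (b − 3·p − 4).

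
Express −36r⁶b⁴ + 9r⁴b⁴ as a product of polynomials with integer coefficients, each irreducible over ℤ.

Factor out 9r⁴b⁴ first: what remains is −4r² + 1.
Recognize a difference of squares with the parts 1 and 2r.

−9b⁴r⁴(2r + 1)(2r − 1)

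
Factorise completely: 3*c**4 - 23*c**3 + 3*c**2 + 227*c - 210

By the rational root theorem, c = -3 is a root, so (c + 3) divides it; the quotient is 3*c**3 - 32*c**2 + 99*c - 70.
Continuing, c = 14/3 is a root, giving the factor (3*c - 14) and quotient c**2 - 6*c + 5.
The remaining quadratic factors as (c - 5)(c - 1).

(3*c - 14)*(c + 3)*(c - 1)*(c - 5)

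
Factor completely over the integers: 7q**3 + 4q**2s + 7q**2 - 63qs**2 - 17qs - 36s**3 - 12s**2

(7q + 4s)(q + 3s + 1)(q - 3s)

Group: q(7q**2 + 25qs + 7q + 12s**2 + 4s) - 3s(7q**2 + 25qs + 7q + 12s**2 + 4s); both groups contain (7q**2 + 25qs + 7q + 12s**2 + 4s), so (q - 3s) is a factor with cofactor 7q**2 + 25qs + 7q + 12s**2 + 4s.
The cofactor groups again: 7q**2 + 25qs + 7q + 12s**2 + 4s = 7q(q + 3s + 1) + 4s(q + 3s + 1); both groups contain (q + 3s + 1), giving (7q + 4s)(q + 3s + 1).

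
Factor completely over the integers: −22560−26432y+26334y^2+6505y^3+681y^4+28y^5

Among the possible rational roots, y = −4/7 is a root, so (7y+4) is a factor; dividing leaves 4y^4+95y^3+875y^2+3262y−5640.
Next, y = 5/4 is a root, giving the factor (4y−5) and quotient y^3+25y^2+250y+1128.
Continuing, y = −12 is a root, giving the factor (y+12) and quotient y^2+13y+94.
The quadratic y^2+13y+94 has discriminant −207 < 0 and is irreducible over ℤ.

(4y−5)(7y+4)(y+12)(y^2+13y+94)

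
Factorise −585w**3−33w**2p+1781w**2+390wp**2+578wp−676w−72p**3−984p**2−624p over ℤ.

−(9w−6p−4)(5w−p−13)(13w+12p)

Group: 5w(−117w**2−30wp+52w+72p**2+48p) + (−p−13)(−117w**2−30wp+52w+72p**2+48p); both groups contain (−117w**2−30wp+52w+72p**2+48p), so (5w−p−13) is a factor with cofactor −117w**2−30wp+52w+72p**2+48p.
The cofactor groups again: −117w**2−30wp+52w+72p**2+48p = −9w(13w+12p) + (6p+4)(13w+12p); both groups contain (13w+12p), giving −(9w−6p−4)(13w+12p).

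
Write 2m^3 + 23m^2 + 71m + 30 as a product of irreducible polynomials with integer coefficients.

Testing divisors of the constant over divisors of the leading coefficient, m = -5 is a root, so (m + 5) divides it; the quotient is 2m^2 + 13m + 6.
The remaining quadratic factors as (m + 6)(2m + 1).

(2m + 1)(m + 5)(m + 6)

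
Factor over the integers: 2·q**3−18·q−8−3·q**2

Trying the rational-root candidates, q = −1/2 is a root, giving the factor (2·q+1) and quotient q**2−2·q−8.
The remaining quadratic factors as (q+2)(q−4).

(2·q+1)·(q+2)·(q−4)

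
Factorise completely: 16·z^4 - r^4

Write as (4·z^2)² − (r^2)², then factor 4·z^2 - r^2 once more.

(2·z - r)·(2·z + r)·(4·z^2 + r^2)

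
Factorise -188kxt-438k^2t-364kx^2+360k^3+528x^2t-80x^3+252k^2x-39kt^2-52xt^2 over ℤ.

Group: 3k(120k^2-76kx-146kt-20x^2+132xt-13t^2) + 4x(120k^2-76kx-146kt-20x^2+132xt-13t^2); both groups contain (120k^2-76kx-146kt-20x^2+132xt-13t^2), so (3k+4x) is a factor with cofactor 120k^2-76kx-146kt-20x^2+132xt-13t^2.
The cofactor groups again: 120k^2-76kx-146kt-20x^2+132xt-13t^2 = 10k(12k-10x+t) + (2x-13t)(12k-10x+t); both groups contain (12k-10x+t), giving (10k+2x-13t)(12k-10x+t).

(10k+2x-13t)(12k-10x+t)(3k+4x)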